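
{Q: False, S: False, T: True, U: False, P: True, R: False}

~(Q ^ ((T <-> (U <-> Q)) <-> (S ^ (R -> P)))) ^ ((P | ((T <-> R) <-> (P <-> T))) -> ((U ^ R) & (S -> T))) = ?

False

U <-> Q = False <-> False = True
T <-> (U <-> Q) = True <-> True = True
R -> P = False -> True = True
S ^ (R -> P) = False ^ True = True
(T <-> (U <-> Q)) <-> (S ^ (R -> P)) = True <-> True = True
Q ^ ((T <-> (U <-> Q)) <-> (S ^ (R -> P))) = False ^ True = True
~(Q ^ ((T <-> (U <-> Q)) <-> (S ^ (R -> P)))) = ~True = False
T <-> R = True <-> False = False
P <-> T = True <-> True = True
(T <-> R) <-> (P <-> T) = False <-> True = False
P | ((T <-> R) <-> (P <-> T)) = True | False = True
U ^ R = False ^ False = False
S -> T = False -> True = True
(U ^ R) & (S -> T) = False & True = False
(P | ((T <-> R) <-> (P <-> T))) -> ((U ^ R) & (S -> T)) = True -> False = False
~(Q ^ ((T <-> (U <-> Q)) <-> (S ^ (R -> P)))) ^ ((P | ((T <-> R) <-> (P <-> T))) -> ((U ^ R) & (S -> T))) = False ^ False = False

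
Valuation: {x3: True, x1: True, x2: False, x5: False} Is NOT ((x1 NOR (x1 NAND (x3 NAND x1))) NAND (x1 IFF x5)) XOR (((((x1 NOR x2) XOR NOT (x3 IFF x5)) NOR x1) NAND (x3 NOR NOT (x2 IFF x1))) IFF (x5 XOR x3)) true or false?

True

Substituting x3=True, x1=True, x2=False, x5=False:
x3 NAND x1 = True NAND True = False
x1 NAND (x3 NAND x1) = True NAND False = True
x1 NOR (x1 NAND (x3 NAND x1)) = True NOR True = False
x1 IFF x5 = True IFF False = False
(x1 NOR (x1 NAND (x3 NAND x1))) NAND (x1 IFF x5) = False NAND False = True
NOT ((x1 NOR (x1 NAND (x3 NAND x1))) NAND (x1 IFF x5)) = NOT True = False
x1 NOR x2 = True NOR False = False
x3 IFF x5 = True IFF False = False
NOT (x3 IFF x5) = NOT False = True
(x1 NOR x2) XOR NOT (x3 IFF x5) = False XOR True = True
((x1 NOR x2) XOR NOT (x3 IFF x5)) NOR x1 = True NOR True = False
x2 IFF x1 = False IFF True = False
NOT (x2 IFF x1) = NOT False = True
x3 NOR NOT (x2 IFF x1) = True NOR True = False
(((x1 NOR x2) XOR NOT (x3 IFF x5)) NOR x1) NAND (x3 NOR NOT (x2 IFF x1)) = False NAND False = True
x5 XOR x3 = False XOR True = True
((((x1 NOR x2) XOR NOT (x3 IFF x5)) NOR x1) NAND (x3 NOR NOT (x2 IFF x1))) IFF (x5 XOR x3) = True IFF True = True
NOT ((x1 NOR (x1 NAND (x3 NAND x1))) NAND (x1 IFF x5)) XOR (((((x1 NOR x2) XOR NOT (x3 IFF x5)) NOR x1) NAND (x3 NOR NOT (x2 IFF x1))) IFF (x5 XOR x3)) = False XOR True = True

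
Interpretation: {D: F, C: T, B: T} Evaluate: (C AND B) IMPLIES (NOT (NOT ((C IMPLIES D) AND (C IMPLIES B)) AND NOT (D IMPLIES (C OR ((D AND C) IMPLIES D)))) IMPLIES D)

C AND B = T AND T = T
C IMPLIES D = T IMPLIES F = F
C IMPLIES B = T IMPLIES T = T
(C IMPLIES D) AND (C IMPLIES B) = F AND T = F
NOT ((C IMPLIES D) AND (C IMPLIES B)) = NOT F = T
D AND C = F AND T = F
(D AND C) IMPLIES D = F IMPLIES F = T
C OR ((D AND C) IMPLIES D) = T OR T = T
D IMPLIES (C OR ((D AND C) IMPLIES D)) = F IMPLIES T = T
NOT (D IMPLIES (C OR ((D AND C) IMPLIES D))) = NOT T = F
NOT ((C IMPLIES D) AND (C IMPLIES B)) AND NOT (D IMPLIES (C OR ((D AND C) IMPLIES D))) = T AND F = F
NOT (NOT ((C IMPLIES D) AND (C IMPLIES B)) AND NOT (D IMPLIES (C OR ((D AND C) IMPLIES D)))) = NOT F = T
NOT (NOT ((C IMPLIES D) AND (C IMPLIES B)) AND NOT (D IMPLIES (C OR ((D AND C) IMPLIES D)))) IMPLIES D = T IMPLIES F = F
(C AND B) IMPLIES (NOT (NOT ((C IMPLIES D) AND (C IMPLIES B)) AND NOT (D IMPLIES (C OR ((D AND C) IMPLIES D)))) IMPLIES D) = T IMPLIES F = F

F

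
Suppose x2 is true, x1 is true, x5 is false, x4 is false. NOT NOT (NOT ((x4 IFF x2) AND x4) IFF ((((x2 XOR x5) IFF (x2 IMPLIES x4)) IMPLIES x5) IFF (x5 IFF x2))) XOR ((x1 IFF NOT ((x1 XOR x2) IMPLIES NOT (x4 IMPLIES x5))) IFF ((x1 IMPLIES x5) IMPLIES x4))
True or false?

false

x4 IFF x2 = false IFF true = false
(x4 IFF x2) AND x4 = false AND false = false
NOT ((x4 IFF x2) AND x4) = NOT false = true
x2 XOR x5 = true XOR false = true
x2 IMPLIES x4 = true IMPLIES false = false
(x2 XOR x5) IFF (x2 IMPLIES x4) = true IFF false = false
((x2 XOR x5) IFF (x2 IMPLIES x4)) IMPLIES x5 = false IMPLIES false = true
x5 IFF x2 = false IFF true = false
(((x2 XOR x5) IFF (x2 IMPLIES x4)) IMPLIES x5) IFF (x5 IFF x2) = true IFF false = false
NOT ((x4 IFF x2) AND x4) IFF ((((x2 XOR x5) IFF (x2 IMPLIES x4)) IMPLIES x5) IFF (x5 IFF x2)) = true IFF false = false
NOT (NOT ((x4 IFF x2) AND x4) IFF ((((x2 XOR x5) IFF (x2 IMPLIES x4)) IMPLIES x5) IFF (x5 IFF x2))) = NOT false = true
NOT NOT (NOT ((x4 IFF x2) AND x4) IFF ((((x2 XOR x5) IFF (x2 IMPLIES x4)) IMPLIES x5) IFF (x5 IFF x2))) = NOT true = false
x1 XOR x2 = true XOR true = false
x4 IMPLIES x5 = false IMPLIES false = true
NOT (x4 IMPLIES x5) = NOT true = false
(x1 XOR x2) IMPLIES NOT (x4 IMPLIES x5) = false IMPLIES false = true
NOT ((x1 XOR x2) IMPLIES NOT (x4 IMPLIES x5)) = NOT true = false
x1 IFF NOT ((x1 XOR x2) IMPLIES NOT (x4 IMPLIES x5)) = true IFF false = false
x1 IMPLIES x5 = true IMPLIES false = false
(x1 IMPLIES x5) IMPLIES x4 = false IMPLIES false = true
(x1 IFF NOT ((x1 XOR x2) IMPLIES NOT (x4 IMPLIES x5))) IFF ((x1 IMPLIES x5) IMPLIES x4) = false IFF true = false
NOT NOT (NOT ((x4 IFF x2) AND x4) IFF ((((x2 XOR x5) IFF (x2 IMPLIES x4)) IMPLIES x5) IFF (x5 IFF x2))) XOR ((x1 IFF NOT ((x1 XOR x2) IMPLIES NOT (x4 IMPLIES x5))) IFF ((x1 IMPLIES x5) IMPLIES x4)) = false XOR false = false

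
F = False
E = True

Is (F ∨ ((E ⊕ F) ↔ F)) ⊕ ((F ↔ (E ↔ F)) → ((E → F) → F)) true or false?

Substituting F=False, E=True:
E ⊕ F = True ⊕ False = True
(E ⊕ F) ↔ F = True ↔ False = False
F ∨ ((E ⊕ F) ↔ F) = False ∨ False = False
E ↔ F = True ↔ False = False
F ↔ (E ↔ F) = False ↔ False = True
E → F = True → False = False
(E → F) → F = False → False = True
(F ↔ (E ↔ F)) → ((E → F) → F) = True → True = True
(F ∨ ((E ⊕ F) ↔ F)) ⊕ ((F ↔ (E ↔ F)) → ((E → F) → F)) = False ⊕ True = True

True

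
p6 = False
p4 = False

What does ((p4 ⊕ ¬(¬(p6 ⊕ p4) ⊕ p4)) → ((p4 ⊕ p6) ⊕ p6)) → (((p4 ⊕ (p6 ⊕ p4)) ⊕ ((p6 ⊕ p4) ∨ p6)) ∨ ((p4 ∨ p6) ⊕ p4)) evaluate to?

p6 ⊕ p4 = False ⊕ False = False
¬(p6 ⊕ p4) = ¬False = True
¬(p6 ⊕ p4) ⊕ p4 = True ⊕ False = True
¬(¬(p6 ⊕ p4) ⊕ p4) = ¬True = False
p4 ⊕ ¬(¬(p6 ⊕ p4) ⊕ p4) = False ⊕ False = False
p4 ⊕ p6 = False ⊕ False = False
(p4 ⊕ p6) ⊕ p6 = False ⊕ False = False
(p4 ⊕ ¬(¬(p6 ⊕ p4) ⊕ p4)) → ((p4 ⊕ p6) ⊕ p6) = False → False = True
p6 ⊕ p4 = False ⊕ False = False
p4 ⊕ (p6 ⊕ p4) = False ⊕ False = False
p6 ⊕ p4 = False ⊕ False = False
(p6 ⊕ p4) ∨ p6 = False ∨ False = False
(p4 ⊕ (p6 ⊕ p4)) ⊕ ((p6 ⊕ p4) ∨ p6) = False ⊕ False = False
p4 ∨ p6 = False ∨ False = False
(p4 ∨ p6) ⊕ p4 = False ⊕ False = False
((p4 ⊕ (p6 ⊕ p4)) ⊕ ((p6 ⊕ p4) ∨ p6)) ∨ ((p4 ∨ p6) ⊕ p4) = False ∨ False = False
((p4 ⊕ ¬(¬(p6 ⊕ p4) ⊕ p4)) → ((p4 ⊕ p6) ⊕ p6)) → (((p4 ⊕ (p6 ⊕ p4)) ⊕ ((p6 ⊕ p4) ∨ p6)) ∨ ((p4 ∨ p6) ⊕ p4)) = True → False = False

False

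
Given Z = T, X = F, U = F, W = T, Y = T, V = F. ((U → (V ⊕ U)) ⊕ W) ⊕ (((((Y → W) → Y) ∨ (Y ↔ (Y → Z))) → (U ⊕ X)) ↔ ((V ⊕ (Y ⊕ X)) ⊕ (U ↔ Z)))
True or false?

V ⊕ U = F ⊕ F = F
U → (V ⊕ U) = F → F = T
(U → (V ⊕ U)) ⊕ W = T ⊕ T = F
Y → W = T → T = T
(Y → W) → Y = T → T = T
Y → Z = T → T = T
Y ↔ (Y → Z) = T ↔ T = T
((Y → W) → Y) ∨ (Y ↔ (Y → Z)) = T ∨ T = T
U ⊕ X = F ⊕ F = F
(((Y → W) → Y) ∨ (Y ↔ (Y → Z))) → (U ⊕ X) = T → F = F
Y ⊕ X = T ⊕ F = T
V ⊕ (Y ⊕ X) = F ⊕ T = T
U ↔ Z = F ↔ T = F
(V ⊕ (Y ⊕ X)) ⊕ (U ↔ Z) = T ⊕ F = T
((((Y → W) → Y) ∨ (Y ↔ (Y → Z))) → (U ⊕ X)) ↔ ((V ⊕ (Y ⊕ X)) ⊕ (U ↔ Z)) = F ↔ T = F
((U → (V ⊕ U)) ⊕ W) ⊕ (((((Y → W) → Y) ∨ (Y ↔ (Y → Z))) → (U ⊕ X)) ↔ ((V ⊕ (Y ⊕ X)) ⊕ (U ↔ Z))) = F ⊕ F = F

F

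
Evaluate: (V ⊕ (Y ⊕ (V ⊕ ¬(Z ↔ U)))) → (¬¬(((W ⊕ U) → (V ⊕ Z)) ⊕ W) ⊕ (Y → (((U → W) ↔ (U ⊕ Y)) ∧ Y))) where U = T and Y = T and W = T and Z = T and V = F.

F

Substituting U=T, Y=T, W=T, Z=T, V=F:
Z ↔ U = T ↔ T = T
¬(Z ↔ U) = ¬T = F
V ⊕ ¬(Z ↔ U) = F ⊕ F = F
Y ⊕ (V ⊕ ¬(Z ↔ U)) = T ⊕ F = T
V ⊕ (Y ⊕ (V ⊕ ¬(Z ↔ U))) = F ⊕ T = T
W ⊕ U = T ⊕ T = F
V ⊕ Z = F ⊕ T = T
(W ⊕ U) → (V ⊕ Z) = F → T = T
((W ⊕ U) → (V ⊕ Z)) ⊕ W = T ⊕ T = F
¬(((W ⊕ U) → (V ⊕ Z)) ⊕ W) = ¬F = T
¬¬(((W ⊕ U) → (V ⊕ Z)) ⊕ W) = ¬T = F
U → W = T → T = T
U ⊕ Y = T ⊕ T = F
(U → W) ↔ (U ⊕ Y) = T ↔ F = F
((U → W) ↔ (U ⊕ Y)) ∧ Y = F ∧ T = F
Y → (((U → W) ↔ (U ⊕ Y)) ∧ Y) = T → F = F
¬¬(((W ⊕ U) → (V ⊕ Z)) ⊕ W) ⊕ (Y → (((U → W) ↔ (U ⊕ Y)) ∧ Y)) = F ⊕ F = F
(V ⊕ (Y ⊕ (V ⊕ ¬(Z ↔ U)))) → (¬¬(((W ⊕ U) → (V ⊕ Z)) ⊕ W) ⊕ (Y → (((U → W) ↔ (U ⊕ Y)) ∧ Y))) = T → F = F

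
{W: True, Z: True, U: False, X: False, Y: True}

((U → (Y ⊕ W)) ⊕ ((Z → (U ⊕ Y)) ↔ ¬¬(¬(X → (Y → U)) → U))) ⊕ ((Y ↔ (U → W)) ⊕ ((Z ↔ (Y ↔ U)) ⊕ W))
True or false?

Y ⊕ W = True ⊕ True = False
U → (Y ⊕ W) = False → False = True
U ⊕ Y = False ⊕ True = True
Z → (U ⊕ Y) = True → True = True
Y → U = True → False = False
X → (Y → U) = False → False = True
¬(X → (Y → U)) = ¬True = False
¬(X → (Y → U)) → U = False → False = True
¬(¬(X → (Y → U)) → U) = ¬True = False
¬¬(¬(X → (Y → U)) → U) = ¬False = True
(Z → (U ⊕ Y)) ↔ ¬¬(¬(X → (Y → U)) → U) = True ↔ True = True
(U → (Y ⊕ W)) ⊕ ((Z → (U ⊕ Y)) ↔ ¬¬(¬(X → (Y → U)) → U)) = True ⊕ True = False
U → W = False → True = True
Y ↔ (U → W) = True ↔ True = True
Y ↔ U = True ↔ False = False
Z ↔ (Y ↔ U) = True ↔ False = False
(Z ↔ (Y ↔ U)) ⊕ W = False ⊕ True = True
(Y ↔ (U → W)) ⊕ ((Z ↔ (Y ↔ U)) ⊕ W) = True ⊕ True = False
((U → (Y ⊕ W)) ⊕ ((Z → (U ⊕ Y)) ↔ ¬¬(¬(X → (Y → U)) → U))) ⊕ ((Y ↔ (U → W)) ⊕ ((Z ↔ (Y ↔ U)) ⊕ W)) = False ⊕ False = False

False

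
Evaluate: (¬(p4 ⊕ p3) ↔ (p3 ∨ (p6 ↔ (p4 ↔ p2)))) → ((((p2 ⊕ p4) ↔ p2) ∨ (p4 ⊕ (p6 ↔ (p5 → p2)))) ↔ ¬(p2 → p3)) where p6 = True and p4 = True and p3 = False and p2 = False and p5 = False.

p4 ⊕ p3 = True ⊕ False = True
¬(p4 ⊕ p3) = ¬True = False
p4 ↔ p2 = True ↔ False = False
p6 ↔ (p4 ↔ p2) = True ↔ False = False
p3 ∨ (p6 ↔ (p4 ↔ p2)) = False ∨ False = False
¬(p4 ⊕ p3) ↔ (p3 ∨ (p6 ↔ (p4 ↔ p2))) = False ↔ False = True
p2 ⊕ p4 = False ⊕ True = True
(p2 ⊕ p4) ↔ p2 = True ↔ False = False
p5 → p2 = False → False = True
p6 ↔ (p5 → p2) = True ↔ True = True
p4 ⊕ (p6 ↔ (p5 → p2)) = True ⊕ True = False
((p2 ⊕ p4) ↔ p2) ∨ (p4 ⊕ (p6 ↔ (p5 → p2))) = False ∨ False = False
p2 → p3 = False → False = True
¬(p2 → p3) = ¬True = False
(((p2 ⊕ p4) ↔ p2) ∨ (p4 ⊕ (p6 ↔ (p5 → p2)))) ↔ ¬(p2 → p3) = False ↔ False = True
(¬(p4 ⊕ p3) ↔ (p3 ∨ (p6 ↔ (p4 ↔ p2)))) → ((((p2 ⊕ p4) ↔ p2) ∨ (p4 ⊕ (p6 ↔ (p5 → p2)))) ↔ ¬(p2 → p3)) = True → True = True

True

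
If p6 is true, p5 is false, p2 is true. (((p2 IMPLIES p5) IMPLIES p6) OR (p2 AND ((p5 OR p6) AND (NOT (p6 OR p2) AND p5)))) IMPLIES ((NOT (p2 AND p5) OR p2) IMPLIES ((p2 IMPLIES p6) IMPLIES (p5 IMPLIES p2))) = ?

True

Substituting p6=True, p5=False, p2=True:
p2 IMPLIES p5 = True IMPLIES False = False
(p2 IMPLIES p5) IMPLIES p6 = False IMPLIES True = True
p5 OR p6 = False OR True = True
p6 OR p2 = True OR True = True
NOT (p6 OR p2) = NOT True = False
NOT (p6 OR p2) AND p5 = False AND False = False
(p5 OR p6) AND (NOT (p6 OR p2) AND p5) = True AND False = False
p2 AND ((p5 OR p6) AND (NOT (p6 OR p2) AND p5)) = True AND False = False
((p2 IMPLIES p5) IMPLIES p6) OR (p2 AND ((p5 OR p6) AND (NOT (p6 OR p2) AND p5))) = True OR False = True
p2 AND p5 = True AND False = False
NOT (p2 AND p5) = NOT False = True
NOT (p2 AND p5) OR p2 = True OR True = True
p2 IMPLIES p6 = True IMPLIES True = True
p5 IMPLIES p2 = False IMPLIES True = True
(p2 IMPLIES p6) IMPLIES (p5 IMPLIES p2) = True IMPLIES True = True
(NOT (p2 AND p5) OR p2) IMPLIES ((p2 IMPLIES p6) IMPLIES (p5 IMPLIES p2)) = True IMPLIES True = True
(((p2 IMPLIES p5) IMPLIES p6) OR (p2 AND ((p5 OR p6) AND (NOT (p6 OR p2) AND p5)))) IMPLIES ((NOT (p2 AND p5) OR p2) IMPLIES ((p2 IMPLIES p6) IMPLIES (p5 IMPLIES p2))) = True IMPLIES True = True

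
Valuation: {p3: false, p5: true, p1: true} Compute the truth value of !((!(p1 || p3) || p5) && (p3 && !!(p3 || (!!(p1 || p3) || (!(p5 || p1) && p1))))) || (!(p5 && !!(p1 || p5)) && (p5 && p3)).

Substituting p3=false, p5=true, p1=true:
p1 || p3 = true || false = true
!(p1 || p3) = !true = false
!(p1 || p3) || p5 = false || true = true
p1 || p3 = true || false = true
!(p1 || p3) = !true = false
!!(p1 || p3) = !false = true
p5 || p1 = true || true = true
!(p5 || p1) = !true = false
!(p5 || p1) && p1 = false && true = false
!!(p1 || p3) || (!(p5 || p1) && p1) = true || false = true
p3 || (!!(p1 || p3) || (!(p5 || p1) && p1)) = false || true = true
!(p3 || (!!(p1 || p3) || (!(p5 || p1) && p1))) = !true = false
!!(p3 || (!!(p1 || p3) || (!(p5 || p1) && p1))) = !false = true
p3 && !!(p3 || (!!(p1 || p3) || (!(p5 || p1) && p1))) = false && true = false
(!(p1 || p3) || p5) && (p3 && !!(p3 || (!!(p1 || p3) || (!(p5 || p1) && p1)))) = true && false = false
!((!(p1 || p3) || p5) && (p3 && !!(p3 || (!!(p1 || p3) || (!(p5 || p1) && p1))))) = !false = true
p1 || p5 = true || true = true
!(p1 || p5) = !true = false
!!(p1 || p5) = !false = true
p5 && !!(p1 || p5) = true && true = true
!(p5 && !!(p1 || p5)) = !true = false
p5 && p3 = true && false = false
!(p5 && !!(p1 || p5)) && (p5 && p3) = false && false = false
!((!(p1 || p3) || p5) && (p3 && !!(p3 || (!!(p1 || p3) || (!(p5 || p1) && p1))))) || (!(p5 && !!(p1 || p5)) && (p5 && p3)) = true || false = true

true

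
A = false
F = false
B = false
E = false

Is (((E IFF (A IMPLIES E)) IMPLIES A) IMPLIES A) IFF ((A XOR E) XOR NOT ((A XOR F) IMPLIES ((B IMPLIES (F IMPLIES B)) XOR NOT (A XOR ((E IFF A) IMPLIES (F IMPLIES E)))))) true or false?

true

A IMPLIES E = false IMPLIES false = true
E IFF (A IMPLIES E) = false IFF true = false
(E IFF (A IMPLIES E)) IMPLIES A = false IMPLIES false = true
((E IFF (A IMPLIES E)) IMPLIES A) IMPLIES A = true IMPLIES false = false
A XOR E = false XOR false = false
A XOR F = false XOR false = false
F IMPLIES B = false IMPLIES false = true
B IMPLIES (F IMPLIES B) = false IMPLIES true = true
E IFF A = false IFF false = true
F IMPLIES E = false IMPLIES false = true
(E IFF A) IMPLIES (F IMPLIES E) = true IMPLIES true = true
A XOR ((E IFF A) IMPLIES (F IMPLIES E)) = false XOR true = true
NOT (A XOR ((E IFF A) IMPLIES (F IMPLIES E))) = NOT true = false
(B IMPLIES (F IMPLIES B)) XOR NOT (A XOR ((E IFF A) IMPLIES (F IMPLIES E))) = true XOR false = true
(A XOR F) IMPLIES ((B IMPLIES (F IMPLIES B)) XOR NOT (A XOR ((E IFF A) IMPLIES (F IMPLIES E)))) = false IMPLIES true = true
NOT ((A XOR F) IMPLIES ((B IMPLIES (F IMPLIES B)) XOR NOT (A XOR ((E IFF A) IMPLIES (F IMPLIES E))))) = NOT true = false
(A XOR E) XOR NOT ((A XOR F) IMPLIES ((B IMPLIES (F IMPLIES B)) XOR NOT (A XOR ((E IFF A) IMPLIES (F IMPLIES E))))) = false XOR false = false
(((E IFF (A IMPLIES E)) IMPLIES A) IMPLIES A) IFF ((A XOR E) XOR NOT ((A XOR F) IMPLIES ((B IMPLIES (F IMPLIES B)) XOR NOT (A XOR ((E IFF A) IMPLIES (F IMPLIES E)))))) = false IFF false = true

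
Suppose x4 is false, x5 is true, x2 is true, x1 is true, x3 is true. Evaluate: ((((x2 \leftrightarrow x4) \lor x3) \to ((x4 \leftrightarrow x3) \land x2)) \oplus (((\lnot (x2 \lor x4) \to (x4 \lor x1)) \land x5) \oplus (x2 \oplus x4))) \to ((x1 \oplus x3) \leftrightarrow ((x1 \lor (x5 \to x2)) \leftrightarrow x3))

\text{True}

x2 \leftrightarrow x4 = \text{True} \leftrightarrow \text{False} = \text{False}
(x2 \leftrightarrow x4) \lor x3 = \text{False} \lor \text{True} = \text{True}
x4 \leftrightarrow x3 = \text{False} \leftrightarrow \text{True} = \text{False}
(x4 \leftrightarrow x3) \land x2 = \text{False} \land \text{True} = \text{False}
((x2 \leftrightarrow x4) \lor x3) \to ((x4 \leftrightarrow x3) \land x2) = \text{True} \to \text{False} = \text{False}
x2 \lor x4 = \text{True} \lor \text{False} = \text{True}
\lnot (x2 \lor x4) = \lnot \text{True} = \text{False}
x4 \lor x1 = \text{False} \lor \text{True} = \text{True}
\lnot (x2 \lor x4) \to (x4 \lor x1) = \text{False} \to \text{True} = \text{True}
(\lnot (x2 \lor x4) \to (x4 \lor x1)) \land x5 = \text{True} \land \text{True} = \text{True}
x2 \oplus x4 = \text{True} \oplus \text{False} = \text{True}
((\lnot (x2 \lor x4) \to (x4 \lor x1)) \land x5) \oplus (x2 \oplus x4) = \text{True} \oplus \text{True} = \text{False}
(((x2 \leftrightarrow x4) \lor x3) \to ((x4 \leftrightarrow x3) \land x2)) \oplus (((\lnot (x2 \lor x4) \to (x4 \lor x1)) \land x5) \oplus (x2 \oplus x4)) = \text{False} \oplus \text{False} = \text{False}
x1 \oplus x3 = \text{True} \oplus \text{True} = \text{False}
x5 \to x2 = \text{True} \to \text{True} = \text{True}
x1 \lor (x5 \to x2) = \text{True} \lor \text{True} = \text{True}
(x1 \lor (x5 \to x2)) \leftrightarrow x3 = \text{True} \leftrightarrow \text{True} = \text{True}
(x1 \oplus x3) \leftrightarrow ((x1 \lor (x5 \to x2)) \leftrightarrow x3) = \text{False} \leftrightarrow \text{True} = \text{False}
((((x2 \leftrightarrow x4) \lor x3) \to ((x4 \leftrightarrow x3) \land x2)) \oplus (((\lnot (x2 \lor x4) \to (x4 \lor x1)) \land x5) \oplus (x2 \oplus x4))) \to ((x1 \oplus x3) \leftrightarrow ((x1 \lor (x5 \to x2)) \leftrightarrow x3)) = \text{False} \to \text{False} = \text{True}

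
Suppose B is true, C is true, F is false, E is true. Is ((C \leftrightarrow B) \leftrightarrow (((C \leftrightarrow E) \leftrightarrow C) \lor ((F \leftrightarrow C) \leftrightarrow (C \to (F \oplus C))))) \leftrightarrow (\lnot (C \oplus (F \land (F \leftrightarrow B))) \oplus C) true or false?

\text{True}

C \leftrightarrow B = \text{True} \leftrightarrow \text{True} = \text{True}
C \leftrightarrow E = \text{True} \leftrightarrow \text{True} = \text{True}
(C \leftrightarrow E) \leftrightarrow C = \text{True} \leftrightarrow \text{True} = \text{True}
F \leftrightarrow C = \text{False} \leftrightarrow \text{True} = \text{False}
F \oplus C = \text{False} \oplus \text{True} = \text{True}
C \to (F \oplus C) = \text{True} \to \text{True} = \text{True}
(F \leftrightarrow C) \leftrightarrow (C \to (F \oplus C)) = \text{False} \leftrightarrow \text{True} = \text{False}
((C \leftrightarrow E) \leftrightarrow C) \lor ((F \leftrightarrow C) \leftrightarrow (C \to (F \oplus C))) = \text{True} \lor \text{False} = \text{True}
(C \leftrightarrow B) \leftrightarrow (((C \leftrightarrow E) \leftrightarrow C) \lor ((F \leftrightarrow C) \leftrightarrow (C \to (F \oplus C)))) = \text{True} \leftrightarrow \text{True} = \text{True}
F \leftrightarrow B = \text{False} \leftrightarrow \text{True} = \text{False}
F \land (F \leftrightarrow B) = \text{False} \land \text{False} = \text{False}
C \oplus (F \land (F \leftrightarrow B)) = \text{True} \oplus \text{False} = \text{True}
\lnot (C \oplus (F \land (F \leftrightarrow B))) = \lnot \text{True} = \text{False}
\lnot (C \oplus (F \land (F \leftrightarrow B))) \oplus C = \text{False} \oplus \text{True} = \text{True}
((C \leftrightarrow B) \leftrightarrow (((C \leftrightarrow E) \leftrightarrow C) \lor ((F \leftrightarrow C) \leftrightarrow (C \to (F \oplus C))))) \leftrightarrow (\lnot (C \oplus (F \land (F \leftrightarrow B))) \oplus C) = \text{True} \leftrightarrow \text{True} = \text{True}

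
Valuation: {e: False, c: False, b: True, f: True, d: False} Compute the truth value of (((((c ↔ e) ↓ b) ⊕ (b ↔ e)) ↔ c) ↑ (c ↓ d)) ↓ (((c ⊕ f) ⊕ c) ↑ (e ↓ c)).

Substituting e=False, c=False, b=True, f=True, d=False:
c ↔ e = False ↔ False = True
(c ↔ e) ↓ b = True ↓ True = False
b ↔ e = True ↔ False = False
((c ↔ e) ↓ b) ⊕ (b ↔ e) = False ⊕ False = False
(((c ↔ e) ↓ b) ⊕ (b ↔ e)) ↔ c = False ↔ False = True
c ↓ d = False ↓ False = True
((((c ↔ e) ↓ b) ⊕ (b ↔ e)) ↔ c) ↑ (c ↓ d) = True ↑ True = False
c ⊕ f = False ⊕ True = True
(c ⊕ f) ⊕ c = True ⊕ False = True
e ↓ c = False ↓ False = True
((c ⊕ f) ⊕ c) ↑ (e ↓ c) = True ↑ True = False
(((((c ↔ e) ↓ b) ⊕ (b ↔ e)) ↔ c) ↑ (c ↓ d)) ↓ (((c ⊕ f) ⊕ c) ↑ (e ↓ c)) = False ↓ False = True

True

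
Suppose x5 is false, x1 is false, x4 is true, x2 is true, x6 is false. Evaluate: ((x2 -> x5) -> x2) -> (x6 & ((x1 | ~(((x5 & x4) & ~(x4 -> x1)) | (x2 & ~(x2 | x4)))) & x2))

False

x2 -> x5 = True -> False = False
(x2 -> x5) -> x2 = False -> True = True
x5 & x4 = False & True = False
x4 -> x1 = True -> False = False
~(x4 -> x1) = ~False = True
(x5 & x4) & ~(x4 -> x1) = False & True = False
x2 | x4 = True | True = True
~(x2 | x4) = ~True = False
x2 & ~(x2 | x4) = True & False = False
((x5 & x4) & ~(x4 -> x1)) | (x2 & ~(x2 | x4)) = False | False = False
~(((x5 & x4) & ~(x4 -> x1)) | (x2 & ~(x2 | x4))) = ~False = True
x1 | ~(((x5 & x4) & ~(x4 -> x1)) | (x2 & ~(x2 | x4))) = False | True = True
(x1 | ~(((x5 & x4) & ~(x4 -> x1)) | (x2 & ~(x2 | x4)))) & x2 = True & True = True
x6 & ((x1 | ~(((x5 & x4) & ~(x4 -> x1)) | (x2 & ~(x2 | x4)))) & x2) = False & True = False
((x2 -> x5) -> x2) -> (x6 & ((x1 | ~(((x5 & x4) & ~(x4 -> x1)) | (x2 & ~(x2 | x4)))) & x2)) = True -> False = False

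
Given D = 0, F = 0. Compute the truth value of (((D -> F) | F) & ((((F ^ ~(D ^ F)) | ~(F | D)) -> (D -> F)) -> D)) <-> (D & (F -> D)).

1

D -> F = 0 -> 0 = 1
(D -> F) | F = 1 | 0 = 1
D ^ F = 0 ^ 0 = 0
~(D ^ F) = ~0 = 1
F ^ ~(D ^ F) = 0 ^ 1 = 1
F | D = 0 | 0 = 0
~(F | D) = ~0 = 1
(F ^ ~(D ^ F)) | ~(F | D) = 1 | 1 = 1
D -> F = 0 -> 0 = 1
((F ^ ~(D ^ F)) | ~(F | D)) -> (D -> F) = 1 -> 1 = 1
(((F ^ ~(D ^ F)) | ~(F | D)) -> (D -> F)) -> D = 1 -> 0 = 0
((D -> F) | F) & ((((F ^ ~(D ^ F)) | ~(F | D)) -> (D -> F)) -> D) = 1 & 0 = 0
F -> D = 0 -> 0 = 1
D & (F -> D) = 0 & 1 = 0
(((D -> F) | F) & ((((F ^ ~(D ^ F)) | ~(F | D)) -> (D -> F)) -> D)) <-> (D & (F -> D)) = 0 <-> 0 = 1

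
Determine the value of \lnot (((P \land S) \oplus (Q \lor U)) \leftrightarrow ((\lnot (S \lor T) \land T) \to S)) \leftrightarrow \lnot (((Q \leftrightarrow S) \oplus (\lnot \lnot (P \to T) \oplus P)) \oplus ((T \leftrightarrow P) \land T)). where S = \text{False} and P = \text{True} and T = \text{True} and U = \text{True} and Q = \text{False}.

P \land S = \text{True} \land \text{False} = \text{False}
Q \lor U = \text{False} \lor \text{True} = \text{True}
(P \land S) \oplus (Q \lor U) = \text{False} \oplus \text{True} = \text{True}
S \lor T = \text{False} \lor \text{True} = \text{True}
\lnot (S \lor T) = \lnot \text{True} = \text{False}
\lnot (S \lor T) \land T = \text{False} \land \text{True} = \text{False}
(\lnot (S \lor T) \land T) \to S = \text{False} \to \text{False} = \text{True}
((P \land S) \oplus (Q \lor U)) \leftrightarrow ((\lnot (S \lor T) \land T) \to S) = \text{True} \leftrightarrow \text{True} = \text{True}
\lnot (((P \land S) \oplus (Q \lor U)) \leftrightarrow ((\lnot (S \lor T) \land T) \to S)) = \lnot \text{True} = \text{False}
Q \leftrightarrow S = \text{False} \leftrightarrow \text{False} = \text{True}
P \to T = \text{True} \to \text{True} = \text{True}
\lnot (P \to T) = \lnot \text{True} = \text{False}
\lnot \lnot (P \to T) = \lnot \text{False} = \text{True}
\lnot \lnot (P \to T) \oplus P = \text{True} \oplus \text{True} = \text{False}
(Q \leftrightarrow S) \oplus (\lnot \lnot (P \to T) \oplus P) = \text{True} \oplus \text{False} = \text{True}
T \leftrightarrow P = \text{True} \leftrightarrow \text{True} = \text{True}
(T \leftrightarrow P) \land T = \text{True} \land \text{True} = \text{True}
((Q \leftrightarrow S) \oplus (\lnot \lnot (P \to T) \oplus P)) \oplus ((T \leftrightarrow P) \land T) = \text{True} \oplus \text{True} = \text{False}
\lnot (((Q \leftrightarrow S) \oplus (\lnot \lnot (P \to T) \oplus P)) \oplus ((T \leftrightarrow P) \land T)) = \lnot \text{False} = \text{True}
\lnot (((P \land S) \oplus (Q \lor U)) \leftrightarrow ((\lnot (S \lor T) \land T) \to S)) \leftrightarrow \lnot (((Q \leftrightarrow S) \oplus (\lnot \lnot (P \to T) \oplus P)) \oplus ((T \leftrightarrow P) \land T)) = \text{False} \leftrightarrow \text{True} = \text{False}

\text{False}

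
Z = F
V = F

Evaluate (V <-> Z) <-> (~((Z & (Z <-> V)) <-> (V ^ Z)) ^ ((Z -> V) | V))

Substituting Z=F, V=F:
V <-> Z = F <-> F = T
Z <-> V = F <-> F = T
Z & (Z <-> V) = F & T = F
V ^ Z = F ^ F = F
(Z & (Z <-> V)) <-> (V ^ Z) = F <-> F = T
~((Z & (Z <-> V)) <-> (V ^ Z)) = ~T = F
Z -> V = F -> F = T
(Z -> V) | V = T | F = T
~((Z & (Z <-> V)) <-> (V ^ Z)) ^ ((Z -> V) | V) = F ^ T = T
(V <-> Z) <-> (~((Z & (Z <-> V)) <-> (V ^ Z)) ^ ((Z -> V) | V)) = T <-> T = T

T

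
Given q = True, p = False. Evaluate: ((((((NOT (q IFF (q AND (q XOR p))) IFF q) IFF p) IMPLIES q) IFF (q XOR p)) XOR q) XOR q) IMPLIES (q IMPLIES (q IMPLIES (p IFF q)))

q XOR p = True XOR False = True
q AND (q XOR p) = True AND True = True
q IFF (q AND (q XOR p)) = True IFF True = True
NOT (q IFF (q AND (q XOR p))) = NOT True = False
NOT (q IFF (q AND (q XOR p))) IFF q = False IFF True = False
(NOT (q IFF (q AND (q XOR p))) IFF q) IFF p = False IFF False = True
((NOT (q IFF (q AND (q XOR p))) IFF q) IFF p) IMPLIES q = True IMPLIES True = True
q XOR p = True XOR False = True
(((NOT (q IFF (q AND (q XOR p))) IFF q) IFF p) IMPLIES q) IFF (q XOR p) = True IFF True = True
((((NOT (q IFF (q AND (q XOR p))) IFF q) IFF p) IMPLIES q) IFF (q XOR p)) XOR q = True XOR True = False
(((((NOT (q IFF (q AND (q XOR p))) IFF q) IFF p) IMPLIES q) IFF (q XOR p)) XOR q) XOR q = False XOR True = True
p IFF q = False IFF True = False
q IMPLIES (p IFF q) = True IMPLIES False = False
q IMPLIES (q IMPLIES (p IFF q)) = True IMPLIES False = False
((((((NOT (q IFF (q AND (q XOR p))) IFF q) IFF p) IMPLIES q) IFF (q XOR p)) XOR q) XOR q) IMPLIES (q IMPLIES (q IMPLIES (p IFF q))) = True IMPLIES False = False

False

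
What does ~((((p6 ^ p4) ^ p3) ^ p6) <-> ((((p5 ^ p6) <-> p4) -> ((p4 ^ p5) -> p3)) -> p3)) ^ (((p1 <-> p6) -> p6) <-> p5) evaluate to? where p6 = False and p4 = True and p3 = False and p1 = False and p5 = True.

True

p6 ^ p4 = False ^ True = True
(p6 ^ p4) ^ p3 = True ^ False = True
((p6 ^ p4) ^ p3) ^ p6 = True ^ False = True
p5 ^ p6 = True ^ False = True
(p5 ^ p6) <-> p4 = True <-> True = True
p4 ^ p5 = True ^ True = False
(p4 ^ p5) -> p3 = False -> False = True
((p5 ^ p6) <-> p4) -> ((p4 ^ p5) -> p3) = True -> True = True
(((p5 ^ p6) <-> p4) -> ((p4 ^ p5) -> p3)) -> p3 = True -> False = False
(((p6 ^ p4) ^ p3) ^ p6) <-> ((((p5 ^ p6) <-> p4) -> ((p4 ^ p5) -> p3)) -> p3) = True <-> False = False
~((((p6 ^ p4) ^ p3) ^ p6) <-> ((((p5 ^ p6) <-> p4) -> ((p4 ^ p5) -> p3)) -> p3)) = ~False = True
p1 <-> p6 = False <-> False = True
(p1 <-> p6) -> p6 = True -> False = False
((p1 <-> p6) -> p6) <-> p5 = False <-> True = False
~((((p6 ^ p4) ^ p3) ^ p6) <-> ((((p5 ^ p6) <-> p4) -> ((p4 ^ p5) -> p3)) -> p3)) ^ (((p1 <-> p6) -> p6) <-> p5) = True ^ False = True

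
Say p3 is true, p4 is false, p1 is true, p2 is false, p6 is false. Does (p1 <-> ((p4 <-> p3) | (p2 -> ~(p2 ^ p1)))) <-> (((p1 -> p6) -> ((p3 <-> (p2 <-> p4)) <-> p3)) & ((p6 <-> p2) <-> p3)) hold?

p4 <-> p3 = F <-> T = F
p2 ^ p1 = F ^ T = T
~(p2 ^ p1) = ~T = F
p2 -> ~(p2 ^ p1) = F -> F = T
(p4 <-> p3) | (p2 -> ~(p2 ^ p1)) = F | T = T
p1 <-> ((p4 <-> p3) | (p2 -> ~(p2 ^ p1))) = T <-> T = T
p1 -> p6 = T -> F = F
p2 <-> p4 = F <-> F = T
p3 <-> (p2 <-> p4) = T <-> T = T
(p3 <-> (p2 <-> p4)) <-> p3 = T <-> T = T
(p1 -> p6) -> ((p3 <-> (p2 <-> p4)) <-> p3) = F -> T = T
p6 <-> p2 = F <-> F = T
(p6 <-> p2) <-> p3 = T <-> T = T
((p1 -> p6) -> ((p3 <-> (p2 <-> p4)) <-> p3)) & ((p6 <-> p2) <-> p3) = T & T = T
(p1 <-> ((p4 <-> p3) | (p2 -> ~(p2 ^ p1)))) <-> (((p1 -> p6) -> ((p3 <-> (p2 <-> p4)) <-> p3)) & ((p6 <-> p2) <-> p3)) = T <-> T = T

T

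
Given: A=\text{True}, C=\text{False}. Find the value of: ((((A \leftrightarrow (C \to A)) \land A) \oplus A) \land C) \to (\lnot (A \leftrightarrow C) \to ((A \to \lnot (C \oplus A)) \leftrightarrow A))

C \to A = \text{False} \to \text{True} = \text{True}
A \leftrightarrow (C \to A) = \text{True} \leftrightarrow \text{True} = \text{True}
(A \leftrightarrow (C \to A)) \land A = \text{True} \land \text{True} = \text{True}
((A \leftrightarrow (C \to A)) \land A) \oplus A = \text{True} \oplus \text{True} = \text{False}
(((A \leftrightarrow (C \to A)) \land A) \oplus A) \land C = \text{False} \land \text{False} = \text{False}
A \leftrightarrow C = \text{True} \leftrightarrow \text{False} = \text{False}
\lnot (A \leftrightarrow C) = \lnot \text{False} = \text{True}
C \oplus A = \text{False} \oplus \text{True} = \text{True}
\lnot (C \oplus A) = \lnot \text{True} = \text{False}
A \to \lnot (C \oplus A) = \text{True} \to \text{False} = \text{False}
(A \to \lnot (C \oplus A)) \leftrightarrow A = \text{False} \leftrightarrow \text{True} = \text{False}
\lnot (A \leftrightarrow C) \to ((A \to \lnot (C \oplus A)) \leftrightarrow A) = \text{True} \to \text{False} = \text{False}
((((A \leftrightarrow (C \to A)) \land A) \oplus A) \land C) \to (\lnot (A \leftrightarrow C) \to ((A \to \lnot (C \oplus A)) \leftrightarrow A)) = \text{False} \to \text{False} = \text{True}

\text{True}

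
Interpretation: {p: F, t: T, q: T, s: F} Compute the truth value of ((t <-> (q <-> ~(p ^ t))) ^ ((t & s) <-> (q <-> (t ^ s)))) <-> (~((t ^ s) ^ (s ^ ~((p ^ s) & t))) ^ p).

F

p ^ t = F ^ T = T
~(p ^ t) = ~T = F
q <-> ~(p ^ t) = T <-> F = F
t <-> (q <-> ~(p ^ t)) = T <-> F = F
t & s = T & F = F
t ^ s = T ^ F = T
q <-> (t ^ s) = T <-> T = T
(t & s) <-> (q <-> (t ^ s)) = F <-> T = F
(t <-> (q <-> ~(p ^ t))) ^ ((t & s) <-> (q <-> (t ^ s))) = F ^ F = F
t ^ s = T ^ F = T
p ^ s = F ^ F = F
(p ^ s) & t = F & T = F
~((p ^ s) & t) = ~F = T
s ^ ~((p ^ s) & t) = F ^ T = T
(t ^ s) ^ (s ^ ~((p ^ s) & t)) = T ^ T = F
~((t ^ s) ^ (s ^ ~((p ^ s) & t))) = ~F = T
~((t ^ s) ^ (s ^ ~((p ^ s) & t))) ^ p = T ^ F = T
((t <-> (q <-> ~(p ^ t))) ^ ((t & s) <-> (q <-> (t ^ s)))) <-> (~((t ^ s) ^ (s ^ ~((p ^ s) & t))) ^ p) = F <-> T = F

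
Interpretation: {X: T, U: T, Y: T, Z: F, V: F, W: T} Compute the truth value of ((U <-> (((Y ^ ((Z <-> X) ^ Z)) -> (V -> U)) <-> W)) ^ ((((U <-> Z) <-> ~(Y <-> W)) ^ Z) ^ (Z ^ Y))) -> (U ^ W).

F

Z <-> X = F <-> T = F
(Z <-> X) ^ Z = F ^ F = F
Y ^ ((Z <-> X) ^ Z) = T ^ F = T
V -> U = F -> T = T
(Y ^ ((Z <-> X) ^ Z)) -> (V -> U) = T -> T = T
((Y ^ ((Z <-> X) ^ Z)) -> (V -> U)) <-> W = T <-> T = T
U <-> (((Y ^ ((Z <-> X) ^ Z)) -> (V -> U)) <-> W) = T <-> T = T
U <-> Z = T <-> F = F
Y <-> W = T <-> T = T
~(Y <-> W) = ~T = F
(U <-> Z) <-> ~(Y <-> W) = F <-> F = T
((U <-> Z) <-> ~(Y <-> W)) ^ Z = T ^ F = T
Z ^ Y = F ^ T = T
(((U <-> Z) <-> ~(Y <-> W)) ^ Z) ^ (Z ^ Y) = T ^ T = F
(U <-> (((Y ^ ((Z <-> X) ^ Z)) -> (V -> U)) <-> W)) ^ ((((U <-> Z) <-> ~(Y <-> W)) ^ Z) ^ (Z ^ Y)) = T ^ F = T
U ^ W = T ^ T = F
((U <-> (((Y ^ ((Z <-> X) ^ Z)) -> (V -> U)) <-> W)) ^ ((((U <-> Z) <-> ~(Y <-> W)) ^ Z) ^ (Z ^ Y))) -> (U ^ W) = T -> F = F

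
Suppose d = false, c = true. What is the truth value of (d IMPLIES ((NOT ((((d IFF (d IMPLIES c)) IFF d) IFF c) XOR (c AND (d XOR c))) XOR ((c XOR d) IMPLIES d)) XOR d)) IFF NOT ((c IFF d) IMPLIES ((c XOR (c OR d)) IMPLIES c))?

false

d IMPLIES c = false IMPLIES true = true
d IFF (d IMPLIES c) = false IFF true = false
(d IFF (d IMPLIES c)) IFF d = false IFF false = true
((d IFF (d IMPLIES c)) IFF d) IFF c = true IFF true = true
d XOR c = false XOR true = true
c AND (d XOR c) = true AND true = true
(((d IFF (d IMPLIES c)) IFF d) IFF c) XOR (c AND (d XOR c)) = true XOR true = false
NOT ((((d IFF (d IMPLIES c)) IFF d) IFF c) XOR (c AND (d XOR c))) = NOT false = true
c XOR d = true XOR false = true
(c XOR d) IMPLIES d = true IMPLIES false = false
NOT ((((d IFF (d IMPLIES c)) IFF d) IFF c) XOR (c AND (d XOR c))) XOR ((c XOR d) IMPLIES d) = true XOR false = true
(NOT ((((d IFF (d IMPLIES c)) IFF d) IFF c) XOR (c AND (d XOR c))) XOR ((c XOR d) IMPLIES d)) XOR d = true XOR false = true
d IMPLIES ((NOT ((((d IFF (d IMPLIES c)) IFF d) IFF c) XOR (c AND (d XOR c))) XOR ((c XOR d) IMPLIES d)) XOR d) = false IMPLIES true = true
c IFF d = true IFF false = false
c OR d = true OR false = true
c XOR (c OR d) = true XOR true = false
(c XOR (c OR d)) IMPLIES c = false IMPLIES true = true
(c IFF d) IMPLIES ((c XOR (c OR d)) IMPLIES c) = false IMPLIES true = true
NOT ((c IFF d) IMPLIES ((c XOR (c OR d)) IMPLIES c)) = NOT true = false
(d IMPLIES ((NOT ((((d IFF (d IMPLIES c)) IFF d) IFF c) XOR (c AND (d XOR c))) XOR ((c XOR d) IMPLIES d)) XOR d)) IFF NOT ((c IFF d) IMPLIES ((c XOR (c OR d)) IMPLIES c)) = true IFF false = false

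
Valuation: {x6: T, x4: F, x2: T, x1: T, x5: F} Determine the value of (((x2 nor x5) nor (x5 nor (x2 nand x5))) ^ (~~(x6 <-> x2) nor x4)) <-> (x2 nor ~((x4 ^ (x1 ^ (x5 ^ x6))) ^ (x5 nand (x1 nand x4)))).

x2 nor x5 = T nor F = F
x2 nand x5 = T nand F = T
x5 nor (x2 nand x5) = F nor T = F
(x2 nor x5) nor (x5 nor (x2 nand x5)) = F nor F = T
x6 <-> x2 = T <-> T = T
~(x6 <-> x2) = ~T = F
~~(x6 <-> x2) = ~F = T
~~(x6 <-> x2) nor x4 = T nor F = F
((x2 nor x5) nor (x5 nor (x2 nand x5))) ^ (~~(x6 <-> x2) nor x4) = T ^ F = T
x5 ^ x6 = F ^ T = T
x1 ^ (x5 ^ x6) = T ^ T = F
x4 ^ (x1 ^ (x5 ^ x6)) = F ^ F = F
x1 nand x4 = T nand F = T
x5 nand (x1 nand x4) = F nand T = T
(x4 ^ (x1 ^ (x5 ^ x6))) ^ (x5 nand (x1 nand x4)) = F ^ T = T
~((x4 ^ (x1 ^ (x5 ^ x6))) ^ (x5 nand (x1 nand x4))) = ~T = F
x2 nor ~((x4 ^ (x1 ^ (x5 ^ x6))) ^ (x5 nand (x1 nand x4))) = T nor F = F
(((x2 nor x5) nor (x5 nor (x2 nand x5))) ^ (~~(x6 <-> x2) nor x4)) <-> (x2 nor ~((x4 ^ (x1 ^ (x5 ^ x6))) ^ (x5 nand (x1 nand x4)))) = T <-> F = F

F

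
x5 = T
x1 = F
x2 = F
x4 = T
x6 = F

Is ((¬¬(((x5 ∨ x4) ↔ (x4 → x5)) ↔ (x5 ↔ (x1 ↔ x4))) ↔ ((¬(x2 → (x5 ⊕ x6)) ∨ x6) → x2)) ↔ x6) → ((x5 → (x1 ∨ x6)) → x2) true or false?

T

x5 ∨ x4 = T ∨ T = T
x4 → x5 = T → T = T
(x5 ∨ x4) ↔ (x4 → x5) = T ↔ T = T
x1 ↔ x4 = F ↔ T = F
x5 ↔ (x1 ↔ x4) = T ↔ F = F
((x5 ∨ x4) ↔ (x4 → x5)) ↔ (x5 ↔ (x1 ↔ x4)) = T ↔ F = F
¬(((x5 ∨ x4) ↔ (x4 → x5)) ↔ (x5 ↔ (x1 ↔ x4))) = ¬F = T
¬¬(((x5 ∨ x4) ↔ (x4 → x5)) ↔ (x5 ↔ (x1 ↔ x4))) = ¬T = F
x5 ⊕ x6 = T ⊕ F = T
x2 → (x5 ⊕ x6) = F → T = T
¬(x2 → (x5 ⊕ x6)) = ¬T = F
¬(x2 → (x5 ⊕ x6)) ∨ x6 = F ∨ F = F
(¬(x2 → (x5 ⊕ x6)) ∨ x6) → x2 = F → F = T
¬¬(((x5 ∨ x4) ↔ (x4 → x5)) ↔ (x5 ↔ (x1 ↔ x4))) ↔ ((¬(x2 → (x5 ⊕ x6)) ∨ x6) → x2) = F ↔ T = F
(¬¬(((x5 ∨ x4) ↔ (x4 → x5)) ↔ (x5 ↔ (x1 ↔ x4))) ↔ ((¬(x2 → (x5 ⊕ x6)) ∨ x6) → x2)) ↔ x6 = F ↔ F = T
x1 ∨ x6 = F ∨ F = F
x5 → (x1 ∨ x6) = T → F = F
(x5 → (x1 ∨ x6)) → x2 = F → F = T
((¬¬(((x5 ∨ x4) ↔ (x4 → x5)) ↔ (x5 ↔ (x1 ↔ x4))) ↔ ((¬(x2 → (x5 ⊕ x6)) ∨ x6) → x2)) ↔ x6) → ((x5 → (x1 ∨ x6)) → x2) = T → T = T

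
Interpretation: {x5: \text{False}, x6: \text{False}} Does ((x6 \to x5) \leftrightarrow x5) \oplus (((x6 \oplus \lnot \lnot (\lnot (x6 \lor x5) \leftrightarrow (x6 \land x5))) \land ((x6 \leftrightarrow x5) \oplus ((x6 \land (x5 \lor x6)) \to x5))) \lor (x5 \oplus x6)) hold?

x6 \to x5 = \text{False} \to \text{False} = \text{True}
(x6 \to x5) \leftrightarrow x5 = \text{True} \leftrightarrow \text{False} = \text{False}
x6 \lor x5 = \text{False} \lor \text{False} = \text{False}
\lnot (x6 \lor x5) = \lnot \text{False} = \text{True}
x6 \land x5 = \text{False} \land \text{False} = \text{False}
\lnot (x6 \lor x5) \leftrightarrow (x6 \land x5) = \text{True} \leftrightarrow \text{False} = \text{False}
\lnot (\lnot (x6 \lor x5) \leftrightarrow (x6 \land x5)) = \lnot \text{False} = \text{True}
\lnot \lnot (\lnot (x6 \lor x5) \leftrightarrow (x6 \land x5)) = \lnot \text{True} = \text{False}
x6 \oplus \lnot \lnot (\lnot (x6 \lor x5) \leftrightarrow (x6 \land x5)) = \text{False} \oplus \text{False} = \text{False}
x6 \leftrightarrow x5 = \text{False} \leftrightarrow \text{False} = \text{True}
x5 \lor x6 = \text{False} \lor \text{False} = \text{False}
x6 \land (x5 \lor x6) = \text{False} \land \text{False} = \text{False}
(x6 \land (x5 \lor x6)) \to x5 = \text{False} \to \text{False} = \text{True}
(x6 \leftrightarrow x5) \oplus ((x6 \land (x5 \lor x6)) \to x5) = \text{True} \oplus \text{True} = \text{False}
(x6 \oplus \lnot \lnot (\lnot (x6 \lor x5) \leftrightarrow (x6 \land x5))) \land ((x6 \leftrightarrow x5) \oplus ((x6 \land (x5 \lor x6)) \to x5)) = \text{False} \land \text{False} = \text{False}
x5 \oplus x6 = \text{False} \oplus \text{False} = \text{False}
((x6 \oplus \lnot \lnot (\lnot (x6 \lor x5) \leftrightarrow (x6 \land x5))) \land ((x6 \leftrightarrow x5) \oplus ((x6 \land (x5 \lor x6)) \to x5))) \lor (x5 \oplus x6) = \text{False} \lor \text{False} = \text{False}
((x6 \to x5) \leftrightarrow x5) \oplus (((x6 \oplus \lnot \lnot (\lnot (x6 \lor x5) \leftrightarrow (x6 \land x5))) \land ((x6 \leftrightarrow x5) \oplus ((x6 \land (x5 \lor x6)) \to x5))) \lor (x5 \oplus x6)) = \text{False} \oplus \text{False} = \text{False}

\text{False}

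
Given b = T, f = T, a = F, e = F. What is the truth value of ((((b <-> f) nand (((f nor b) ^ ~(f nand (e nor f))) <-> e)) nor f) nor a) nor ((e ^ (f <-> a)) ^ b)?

F

b <-> f = T <-> T = T
f nor b = T nor T = F
e nor f = F nor T = F
f nand (e nor f) = T nand F = T
~(f nand (e nor f)) = ~T = F
(f nor b) ^ ~(f nand (e nor f)) = F ^ F = F
((f nor b) ^ ~(f nand (e nor f))) <-> e = F <-> F = T
(b <-> f) nand (((f nor b) ^ ~(f nand (e nor f))) <-> e) = T nand T = F
((b <-> f) nand (((f nor b) ^ ~(f nand (e nor f))) <-> e)) nor f = F nor T = F
(((b <-> f) nand (((f nor b) ^ ~(f nand (e nor f))) <-> e)) nor f) nor a = F nor F = T
f <-> a = T <-> F = F
e ^ (f <-> a) = F ^ F = F
(e ^ (f <-> a)) ^ b = F ^ T = T
((((b <-> f) nand (((f nor b) ^ ~(f nand (e nor f))) <-> e)) nor f) nor a) nor ((e ^ (f <-> a)) ^ b) = T nor T = F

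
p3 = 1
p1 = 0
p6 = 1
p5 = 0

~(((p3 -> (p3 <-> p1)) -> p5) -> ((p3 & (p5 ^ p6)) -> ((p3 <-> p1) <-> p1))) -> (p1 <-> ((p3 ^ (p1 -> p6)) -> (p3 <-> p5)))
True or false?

p3 <-> p1 = 1 <-> 0 = 0
p3 -> (p3 <-> p1) = 1 -> 0 = 0
(p3 -> (p3 <-> p1)) -> p5 = 0 -> 0 = 1
p5 ^ p6 = 0 ^ 1 = 1
p3 & (p5 ^ p6) = 1 & 1 = 1
p3 <-> p1 = 1 <-> 0 = 0
(p3 <-> p1) <-> p1 = 0 <-> 0 = 1
(p3 & (p5 ^ p6)) -> ((p3 <-> p1) <-> p1) = 1 -> 1 = 1
((p3 -> (p3 <-> p1)) -> p5) -> ((p3 & (p5 ^ p6)) -> ((p3 <-> p1) <-> p1)) = 1 -> 1 = 1
~(((p3 -> (p3 <-> p1)) -> p5) -> ((p3 & (p5 ^ p6)) -> ((p3 <-> p1) <-> p1))) = ~1 = 0
p1 -> p6 = 0 -> 1 = 1
p3 ^ (p1 -> p6) = 1 ^ 1 = 0
p3 <-> p5 = 1 <-> 0 = 0
(p3 ^ (p1 -> p6)) -> (p3 <-> p5) = 0 -> 0 = 1
p1 <-> ((p3 ^ (p1 -> p6)) -> (p3 <-> p5)) = 0 <-> 1 = 0
~(((p3 -> (p3 <-> p1)) -> p5) -> ((p3 & (p5 ^ p6)) -> ((p3 <-> p1) <-> p1))) -> (p1 <-> ((p3 ^ (p1 -> p6)) -> (p3 <-> p5))) = 0 -> 0 = 1

1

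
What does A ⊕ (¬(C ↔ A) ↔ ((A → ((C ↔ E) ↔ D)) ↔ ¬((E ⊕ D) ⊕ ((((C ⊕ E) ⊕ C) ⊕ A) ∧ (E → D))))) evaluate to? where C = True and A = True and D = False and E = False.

C ↔ A = True ↔ True = True
¬(C ↔ A) = ¬True = False
C ↔ E = True ↔ False = False
(C ↔ E) ↔ D = False ↔ False = True
A → ((C ↔ E) ↔ D) = True → True = True
E ⊕ D = False ⊕ False = False
C ⊕ E = True ⊕ False = True
(C ⊕ E) ⊕ C = True ⊕ True = False
((C ⊕ E) ⊕ C) ⊕ A = False ⊕ True = True
E → D = False → False = True
(((C ⊕ E) ⊕ C) ⊕ A) ∧ (E → D) = True ∧ True = True
(E ⊕ D) ⊕ ((((C ⊕ E) ⊕ C) ⊕ A) ∧ (E → D)) = False ⊕ True = True
¬((E ⊕ D) ⊕ ((((C ⊕ E) ⊕ C) ⊕ A) ∧ (E → D))) = ¬True = False
(A → ((C ↔ E) ↔ D)) ↔ ¬((E ⊕ D) ⊕ ((((C ⊕ E) ⊕ C) ⊕ A) ∧ (E → D))) = True ↔ False = False
¬(C ↔ A) ↔ ((A → ((C ↔ E) ↔ D)) ↔ ¬((E ⊕ D) ⊕ ((((C ⊕ E) ⊕ C) ⊕ A) ∧ (E → D)))) = False ↔ False = True
A ⊕ (¬(C ↔ A) ↔ ((A → ((C ↔ E) ↔ D)) ↔ ¬((E ⊕ D) ⊕ ((((C ⊕ E) ⊕ C) ⊕ A) ∧ (E → D))))) = True ⊕ True = False

False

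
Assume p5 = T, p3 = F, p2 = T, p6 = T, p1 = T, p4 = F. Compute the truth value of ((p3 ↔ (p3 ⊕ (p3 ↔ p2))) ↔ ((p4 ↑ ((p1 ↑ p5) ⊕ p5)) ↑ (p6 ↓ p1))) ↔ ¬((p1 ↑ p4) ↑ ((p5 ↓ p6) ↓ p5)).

Substituting p5=T, p3=F, p2=T, p6=T, p1=T, p4=F:
p3 ↔ p2 = F ↔ T = F
p3 ⊕ (p3 ↔ p2) = F ⊕ F = F
p3 ↔ (p3 ⊕ (p3 ↔ p2)) = F ↔ F = T
p1 ↑ p5 = T ↑ T = F
(p1 ↑ p5) ⊕ p5 = F ⊕ T = T
p4 ↑ ((p1 ↑ p5) ⊕ p5) = F ↑ T = T
p6 ↓ p1 = T ↓ T = F
(p4 ↑ ((p1 ↑ p5) ⊕ p5)) ↑ (p6 ↓ p1) = T ↑ F = T
(p3 ↔ (p3 ⊕ (p3 ↔ p2))) ↔ ((p4 ↑ ((p1 ↑ p5) ⊕ p5)) ↑ (p6 ↓ p1)) = T ↔ T = T
p1 ↑ p4 = T ↑ F = T
p5 ↓ p6 = T ↓ T = F
(p5 ↓ p6) ↓ p5 = F ↓ T = F
(p1 ↑ p4) ↑ ((p5 ↓ p6) ↓ p5) = T ↑ F = T
¬((p1 ↑ p4) ↑ ((p5 ↓ p6) ↓ p5)) = ¬T = F
((p3 ↔ (p3 ⊕ (p3 ↔ p2))) ↔ ((p4 ↑ ((p1 ↑ p5) ⊕ p5)) ↑ (p6 ↓ p1))) ↔ ¬((p1 ↑ p4) ↑ ((p5 ↓ p6) ↓ p5)) = T ↔ F = F

F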